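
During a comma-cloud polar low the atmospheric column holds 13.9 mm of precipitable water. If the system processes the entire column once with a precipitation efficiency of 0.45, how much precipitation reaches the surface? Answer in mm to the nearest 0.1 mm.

precipitation ≈ 6.3 mm

Precipitation = ε × PW = 0.45 × 13.9 = 6.3 mm.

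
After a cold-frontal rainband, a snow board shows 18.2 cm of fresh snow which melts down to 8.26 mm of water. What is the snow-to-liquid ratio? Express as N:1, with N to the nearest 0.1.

Ratio = snow depth / SWE = 182 mm / 8.26 mm = 22.0, i.e. 22.0:1.

ratio ≈ 22.0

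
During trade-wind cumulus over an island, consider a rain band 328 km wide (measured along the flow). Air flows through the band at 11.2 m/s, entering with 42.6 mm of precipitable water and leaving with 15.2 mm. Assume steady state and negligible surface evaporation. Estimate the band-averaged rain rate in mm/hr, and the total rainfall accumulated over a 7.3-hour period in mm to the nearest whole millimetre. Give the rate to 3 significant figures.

R ≈ 3.37 mm/hr; total ≈ 25 mm

Column moisture flux per unit crosswind length is F = V × PW.
Inflow: F_in = 11.2 × 42.6 = 477.12 mm·m/s
Outflow: F_out = 11.2 × 15.2 = 170.24 mm·m/s
Steady-state rate R = (F_in − F_out)/L = (477.12 − 170.24) / 328000 m = 9.356e-04 mm/s.
R = 9.356e-04 × 3600 = 3.37 mm/hr.
Over 7.3 h: total = 3.37 × 7.3 = 24.601 ≈ 25 mm.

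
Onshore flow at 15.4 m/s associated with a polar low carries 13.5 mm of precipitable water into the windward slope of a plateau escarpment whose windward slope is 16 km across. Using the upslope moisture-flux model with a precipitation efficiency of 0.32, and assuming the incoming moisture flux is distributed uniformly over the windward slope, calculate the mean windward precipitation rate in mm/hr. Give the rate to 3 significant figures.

Incoming column moisture flux per unit ridge length: F = V × PW = 15.4 × 13.5 = 207.9 mm·m/s.
Spread over the 16 km slope with efficiency ε = 0.32: R = ε·F/W = 0.32 × 207.9 / 16000 m = 4.158e-03 mm/s.
R = 4.158e-03 × 3600 = 15.0 mm/hr.

R ≈ 15.0 mm/hr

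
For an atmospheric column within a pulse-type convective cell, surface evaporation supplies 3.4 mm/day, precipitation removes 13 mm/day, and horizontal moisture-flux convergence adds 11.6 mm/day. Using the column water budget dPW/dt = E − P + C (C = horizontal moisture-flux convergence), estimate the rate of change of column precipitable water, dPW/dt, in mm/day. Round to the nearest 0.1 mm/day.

dPW/dt ≈ 2.0 mm/day

dPW/dt = E − P + C = 3.4 − 13 + (11.6) = 2.0 mm/day.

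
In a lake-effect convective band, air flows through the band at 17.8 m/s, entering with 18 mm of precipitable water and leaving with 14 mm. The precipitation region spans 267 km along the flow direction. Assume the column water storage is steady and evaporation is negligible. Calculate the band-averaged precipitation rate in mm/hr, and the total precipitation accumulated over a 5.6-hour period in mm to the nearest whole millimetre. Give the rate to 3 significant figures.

R ≈ 0.960 mm/hr; total ≈ 5 mm

Column moisture flux per unit crosswind length is F = V × PW.
Inflow: F_in = 17.8 × 18 = 320.4 mm·m/s
Outflow: F_out = 17.8 × 14 = 249.2 mm·m/s
Steady-state rate R = (F_in − F_out)/L = (320.4 − 249.2) / 267000 m = 2.667e-04 mm/s.
R = 2.667e-04 × 3600 = 0.960 mm/hr.
Over 5.6 h: total = 0.960 × 5.6 = 5.376 ≈ 5 mm.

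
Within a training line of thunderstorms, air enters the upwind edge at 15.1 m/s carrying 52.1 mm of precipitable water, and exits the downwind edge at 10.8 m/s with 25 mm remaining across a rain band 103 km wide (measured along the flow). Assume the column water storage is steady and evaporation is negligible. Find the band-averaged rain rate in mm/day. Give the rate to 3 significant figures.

R ≈ 433 mm/day

Column moisture flux per unit crosswind length is F = V × PW.
Inflow: F_in = 15.1 × 52.1 = 786.71 mm·m/s
Outflow: F_out = 10.8 × 25 = 270 mm·m/s
Steady-state rate R = (F_in − F_out)/L = (786.71 − 270) / 103000 m = 5.017e-03 mm/s.
R = 5.017e-03 × 3600 × 24 = 433 mm/day.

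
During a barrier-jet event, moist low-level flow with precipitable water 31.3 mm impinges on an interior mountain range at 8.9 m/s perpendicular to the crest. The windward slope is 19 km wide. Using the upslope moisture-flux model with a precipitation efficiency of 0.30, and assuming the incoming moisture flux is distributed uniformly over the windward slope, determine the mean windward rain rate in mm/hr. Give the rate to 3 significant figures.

Incoming column moisture flux per unit ridge length: F = V × PW = 8.9 × 31.3 = 278.57 mm·m/s.
Spread over the 19 km slope with efficiency ε = 0.30: R = ε·F/W = 0.30 × 278.57 / 19000 m = 4.398e-03 mm/s.
R = 4.398e-03 × 3600 = 15.8 mm/hr.

R ≈ 15.8 mm/hr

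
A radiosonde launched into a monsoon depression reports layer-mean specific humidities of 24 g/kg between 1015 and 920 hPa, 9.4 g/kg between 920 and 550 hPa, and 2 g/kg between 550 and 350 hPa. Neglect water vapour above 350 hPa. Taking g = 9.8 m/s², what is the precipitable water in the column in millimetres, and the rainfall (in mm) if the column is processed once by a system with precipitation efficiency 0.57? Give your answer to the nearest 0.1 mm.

PW ≈ 62.8 mm; rainfall ≈ 35.8 mm

Precipitable water is the column-integrated vapour mass per unit area: PW = (1/g) Σ q̄ Δp, with q in kg/kg and Δp in Pa (1 kg/m² of water = 1 mm).
Layer 1015–920 hPa: Δp = 95 hPa = 9500 Pa, q̄ = 0.024 kg/kg → 0.024 × 9500 / 9.8 = 23.27 mm
Layer 920–550 hPa: Δp = 370 hPa = 37000 Pa, q̄ = 0.0094 kg/kg → 0.0094 × 37000 / 9.8 = 35.49 mm
Layer 550–350 hPa: Δp = 200 hPa = 20000 Pa, q̄ = 0.002 kg/kg → 0.002 × 20000 / 9.8 = 4.08 mm
PW = 23.27 + 35.49 + 4.08 = 62.84 ≈ 62.8 mm.
Rainfall = ε × PW = 0.57 × 62.8 = 35.8 mm.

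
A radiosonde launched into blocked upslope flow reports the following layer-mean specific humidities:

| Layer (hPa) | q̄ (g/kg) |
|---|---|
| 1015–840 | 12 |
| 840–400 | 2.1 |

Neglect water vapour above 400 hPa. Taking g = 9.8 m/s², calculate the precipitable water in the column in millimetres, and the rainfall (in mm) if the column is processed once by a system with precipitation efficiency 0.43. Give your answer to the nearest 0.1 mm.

Precipitable water is the column-integrated vapour mass per unit area: PW = (1/g) Σ q̄ Δp, with q in kg/kg and Δp in Pa (1 kg/m² of water = 1 mm).
Layer 1015–840 hPa: Δp = 175 hPa = 17500 Pa, q̄ = 0.012 kg/kg → 0.012 × 17500 / 9.8 = 21.43 mm
Layer 840–400 hPa: Δp = 440 hPa = 44000 Pa, q̄ = 0.0021 kg/kg → 0.0021 × 44000 / 9.8 = 9.43 mm
PW = 21.43 + 9.43 = 30.86 ≈ 30.9 mm.
Rainfall = ε × PW = 0.43 × 30.9 = 13.3 mm.

PW ≈ 30.9 mm; rainfall ≈ 13.3 mm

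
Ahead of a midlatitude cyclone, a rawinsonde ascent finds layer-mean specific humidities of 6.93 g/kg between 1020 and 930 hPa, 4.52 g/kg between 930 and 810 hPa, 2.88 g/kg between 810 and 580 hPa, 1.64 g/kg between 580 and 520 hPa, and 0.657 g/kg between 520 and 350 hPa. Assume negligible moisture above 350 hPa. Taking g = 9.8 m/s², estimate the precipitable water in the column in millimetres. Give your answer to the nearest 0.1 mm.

Precipitable water is the column-integrated vapour mass per unit area: PW = (1/g) Σ q̄ Δp, with q in kg/kg and Δp in Pa (1 kg/m² of water = 1 mm).
Layer 1020–930 hPa: Δp = 90 hPa = 9000 Pa, q̄ = 0.00693 kg/kg → 0.00693 × 9000 / 9.8 = 6.36 mm
Layer 930–810 hPa: Δp = 120 hPa = 12000 Pa, q̄ = 0.00452 kg/kg → 0.00452 × 12000 / 9.8 = 5.53 mm
Layer 810–580 hPa: Δp = 230 hPa = 23000 Pa, q̄ = 0.00288 kg/kg → 0.00288 × 23000 / 9.8 = 6.76 mm
Layer 580–520 hPa: Δp = 60 hPa = 6000 Pa, q̄ = 0.00164 kg/kg → 0.00164 × 6000 / 9.8 = 1.00 mm
Layer 520–350 hPa: Δp = 170 hPa = 17000 Pa, q̄ = 0.000657 kg/kg → 0.000657 × 17000 / 9.8 = 1.14 mm
PW = 6.36 + 5.53 + 6.76 + 1.00 + 1.14 = 20.79 ≈ 20.8 mm.

PW ≈ 20.8 mm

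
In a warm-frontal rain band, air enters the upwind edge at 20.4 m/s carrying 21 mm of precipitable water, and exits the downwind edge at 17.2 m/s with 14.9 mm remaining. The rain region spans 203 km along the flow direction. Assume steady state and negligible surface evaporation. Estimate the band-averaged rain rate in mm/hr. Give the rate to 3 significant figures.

Column moisture flux per unit crosswind length is F = V × PW.
Inflow: F_in = 20.4 × 21 = 428.4 mm·m/s
Outflow: F_out = 17.2 × 14.9 = 256.28 mm·m/s
Steady-state rate R = (F_in − F_out)/L = (428.4 − 256.28) / 203000 m = 8.479e-04 mm/s.
R = 8.479e-04 × 3600 = 3.05 mm/hr.

R ≈ 3.05 mm/hr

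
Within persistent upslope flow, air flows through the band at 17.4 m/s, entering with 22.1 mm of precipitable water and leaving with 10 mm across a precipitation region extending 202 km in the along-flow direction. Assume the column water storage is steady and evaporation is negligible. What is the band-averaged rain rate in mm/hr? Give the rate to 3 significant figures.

R ≈ 3.75 mm/hr

Column moisture flux per unit crosswind length is F = V × PW.
Inflow: F_in = 17.4 × 22.1 = 384.54 mm·m/s
Outflow: F_out = 17.4 × 10 = 174 mm·m/s
Steady-state rate R = (F_in − F_out)/L = (384.54 − 174) / 202000 m = 1.042e-03 mm/s.
R = 1.042e-03 × 3600 = 3.75 mm/hr.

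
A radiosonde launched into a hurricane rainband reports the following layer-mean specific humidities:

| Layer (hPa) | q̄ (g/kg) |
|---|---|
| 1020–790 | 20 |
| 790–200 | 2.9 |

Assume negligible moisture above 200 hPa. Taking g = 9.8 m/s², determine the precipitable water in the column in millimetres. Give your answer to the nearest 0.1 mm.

Precipitable water is the column-integrated vapour mass per unit area: PW = (1/g) Σ q̄ Δp, with q in kg/kg and Δp in Pa (1 kg/m² of water = 1 mm).
Layer 1020–790 hPa: Δp = 230 hPa = 23000 Pa, q̄ = 0.02 kg/kg → 0.02 × 23000 / 9.8 = 46.94 mm
Layer 790–200 hPa: Δp = 590 hPa = 59000 Pa, q̄ = 0.0029 kg/kg → 0.0029 × 59000 / 9.8 = 17.46 mm
PW = 46.94 + 17.46 = 64.40 ≈ 64.4 mm.

PW ≈ 64.4 mm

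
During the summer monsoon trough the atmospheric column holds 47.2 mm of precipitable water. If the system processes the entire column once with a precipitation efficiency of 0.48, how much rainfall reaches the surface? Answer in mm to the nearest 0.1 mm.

Rainfall = ε × PW = 0.48 × 47.2 = 22.7 mm.

rainfall ≈ 22.7 mm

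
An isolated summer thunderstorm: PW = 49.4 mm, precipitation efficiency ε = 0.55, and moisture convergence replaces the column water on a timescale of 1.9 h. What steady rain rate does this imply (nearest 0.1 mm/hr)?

Each overturning extracts ε × PW = 0.55 × 49.4 = 27.17 mm.
Rate = ε·PW / τ = 27.17 / 1.9 h = 14.3 mm/hr.

R ≈ 14.3 mm/hr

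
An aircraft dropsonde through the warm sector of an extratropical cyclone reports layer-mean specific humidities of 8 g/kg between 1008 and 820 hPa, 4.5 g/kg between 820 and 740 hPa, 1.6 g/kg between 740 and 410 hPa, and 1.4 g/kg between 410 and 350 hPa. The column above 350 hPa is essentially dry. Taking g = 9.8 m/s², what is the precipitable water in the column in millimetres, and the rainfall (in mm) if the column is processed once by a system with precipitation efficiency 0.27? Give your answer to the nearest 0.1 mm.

PW ≈ 25.3 mm; rainfall ≈ 6.8 mm

Precipitable water is the column-integrated vapour mass per unit area: PW = (1/g) Σ q̄ Δp, with q in kg/kg and Δp in Pa (1 kg/m² of water = 1 mm).
Layer 1008–820 hPa: Δp = 188 hPa = 18800 Pa, q̄ = 0.008 kg/kg → 0.008 × 18800 / 9.8 = 15.35 mm
Layer 820–740 hPa: Δp = 80 hPa = 8000 Pa, q̄ = 0.0045 kg/kg → 0.0045 × 8000 / 9.8 = 3.67 mm
Layer 740–410 hPa: Δp = 330 hPa = 33000 Pa, q̄ = 0.0016 kg/kg → 0.0016 × 33000 / 9.8 = 5.39 mm
Layer 410–350 hPa: Δp = 60 hPa = 6000 Pa, q̄ = 0.0014 kg/kg → 0.0014 × 6000 / 9.8 = 0.86 mm
PW = 15.35 + 3.67 + 5.39 + 0.86 = 25.27 ≈ 25.3 mm.
Rainfall = ε × PW = 0.27 × 25.3 = 6.8 mm.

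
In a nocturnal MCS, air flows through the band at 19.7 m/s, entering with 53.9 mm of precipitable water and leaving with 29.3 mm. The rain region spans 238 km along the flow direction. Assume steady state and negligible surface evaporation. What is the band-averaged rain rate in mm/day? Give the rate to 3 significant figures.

R ≈ 176 mm/day

Column moisture flux per unit crosswind length is F = V × PW.
Inflow: F_in = 19.7 × 53.9 = 1061.83 mm·m/s
Outflow: F_out = 19.7 × 29.3 = 577.21 mm·m/s
Steady-state rate R = (F_in − F_out)/L = (1061.83 − 577.21) / 238000 m = 2.036e-03 mm/s.
R = 2.036e-03 × 3600 × 24 = 176 mm/day.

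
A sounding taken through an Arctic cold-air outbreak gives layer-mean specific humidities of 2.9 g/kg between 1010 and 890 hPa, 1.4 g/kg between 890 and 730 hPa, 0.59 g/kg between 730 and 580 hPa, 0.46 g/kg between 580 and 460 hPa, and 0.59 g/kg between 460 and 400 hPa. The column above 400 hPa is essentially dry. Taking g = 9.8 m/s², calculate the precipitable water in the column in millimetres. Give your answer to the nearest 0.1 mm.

PW ≈ 7.7 mm

Precipitable water is the column-integrated vapour mass per unit area: PW = (1/g) Σ q̄ Δp, with q in kg/kg and Δp in Pa (1 kg/m² of water = 1 mm).
Layer 1010–890 hPa: Δp = 120 hPa = 12000 Pa, q̄ = 0.0029 kg/kg → 0.0029 × 12000 / 9.8 = 3.55 mm
Layer 890–730 hPa: Δp = 160 hPa = 16000 Pa, q̄ = 0.0014 kg/kg → 0.0014 × 16000 / 9.8 = 2.29 mm
Layer 730–580 hPa: Δp = 150 hPa = 15000 Pa, q̄ = 0.00059 kg/kg → 0.00059 × 15000 / 9.8 = 0.90 mm
Layer 580–460 hPa: Δp = 120 hPa = 12000 Pa, q̄ = 0.00046 kg/kg → 0.00046 × 12000 / 9.8 = 0.56 mm
Layer 460–400 hPa: Δp = 60 hPa = 6000 Pa, q̄ = 0.00059 kg/kg → 0.00059 × 6000 / 9.8 = 0.36 mm
PW = 3.55 + 2.29 + 0.90 + 0.56 + 0.36 = 7.66 ≈ 7.7 mm.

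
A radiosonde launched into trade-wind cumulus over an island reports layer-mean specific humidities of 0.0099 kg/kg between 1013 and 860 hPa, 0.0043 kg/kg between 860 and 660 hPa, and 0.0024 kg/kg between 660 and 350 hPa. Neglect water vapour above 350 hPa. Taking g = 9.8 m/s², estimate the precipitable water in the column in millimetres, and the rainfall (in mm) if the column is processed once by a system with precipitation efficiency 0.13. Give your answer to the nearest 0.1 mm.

Precipitable water is the column-integrated vapour mass per unit area: PW = (1/g) Σ q̄ Δp, with q in kg/kg and Δp in Pa (1 kg/m² of water = 1 mm).
Layer 1013–860 hPa: Δp = 153 hPa = 15300 Pa, q̄ = 0.0099 kg/kg → 0.0099 × 15300 / 9.8 = 15.46 mm
Layer 860–660 hPa: Δp = 200 hPa = 20000 Pa, q̄ = 0.0043 kg/kg → 0.0043 × 20000 / 9.8 = 8.78 mm
Layer 660–350 hPa: Δp = 310 hPa = 31000 Pa, q̄ = 0.0024 kg/kg → 0.0024 × 31000 / 9.8 = 7.59 mm
PW = 15.46 + 8.78 + 7.59 = 31.83 ≈ 31.8 mm.
Rainfall = ε × PW = 0.13 × 31.8 = 4.1 mm.

PW ≈ 31.8 mm; rainfall ≈ 4.1 mm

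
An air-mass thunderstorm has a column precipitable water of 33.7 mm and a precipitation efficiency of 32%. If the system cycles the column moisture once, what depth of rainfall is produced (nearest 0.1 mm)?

rainfall ≈ 10.8 mm

Rainfall = ε × PW = 0.32 × 33.7 = 10.8 mm.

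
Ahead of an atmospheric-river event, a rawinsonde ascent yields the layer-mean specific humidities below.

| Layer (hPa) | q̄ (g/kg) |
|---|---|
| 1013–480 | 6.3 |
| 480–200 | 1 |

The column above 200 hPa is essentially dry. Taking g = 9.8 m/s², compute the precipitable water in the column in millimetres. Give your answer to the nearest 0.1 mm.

Precipitable water is the column-integrated vapour mass per unit area: PW = (1/g) Σ q̄ Δp, with q in kg/kg and Δp in Pa (1 kg/m² of water = 1 mm).
Layer 1013–480 hPa: Δp = 533 hPa = 53300 Pa, q̄ = 0.0063 kg/kg → 0.0063 × 53300 / 9.8 = 34.26 mm
Layer 480–200 hPa: Δp = 280 hPa = 28000 Pa, q̄ = 0.001 kg/kg → 0.001 × 28000 / 9.8 = 2.86 mm
PW = 34.26 + 2.86 = 37.12 ≈ 37.1 mm.

PW ≈ 37.1 mm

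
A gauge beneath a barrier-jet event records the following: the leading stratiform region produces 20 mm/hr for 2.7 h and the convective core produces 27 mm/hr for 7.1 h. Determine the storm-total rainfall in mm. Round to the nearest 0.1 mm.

total ≈ 245.7 mm

Total = Σ Rᵢ Δtᵢ = 20 × 2.7 + 27 × 7.1
      = 54 + 191.7 = 245.7 mm.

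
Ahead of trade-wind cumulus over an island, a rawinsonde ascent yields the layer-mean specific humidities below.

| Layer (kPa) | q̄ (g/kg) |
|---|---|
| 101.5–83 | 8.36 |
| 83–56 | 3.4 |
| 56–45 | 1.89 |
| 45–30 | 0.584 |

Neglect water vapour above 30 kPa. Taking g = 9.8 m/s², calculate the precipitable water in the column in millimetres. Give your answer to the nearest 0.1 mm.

PW ≈ 28.2 mm

Precipitable water is the column-integrated vapour mass per unit area: PW = (1/g) Σ q̄ Δp, with q in kg/kg and Δp in Pa (1 kg/m² of water = 1 mm).
Layer 101.5–83 kPa: Δp = 185 hPa = 18500 Pa, q̄ = 0.00836 kg/kg → 0.00836 × 18500 / 9.8 = 15.78 mm
Layer 83–56 kPa: Δp = 270 hPa = 27000 Pa, q̄ = 0.0034 kg/kg → 0.0034 × 27000 / 9.8 = 9.37 mm
Layer 56–45 kPa: Δp = 110 hPa = 11000 Pa, q̄ = 0.00189 kg/kg → 0.00189 × 11000 / 9.8 = 2.12 mm
Layer 45–30 kPa: Δp = 150 hPa = 15000 Pa, q̄ = 0.000584 kg/kg → 0.000584 × 15000 / 9.8 = 0.89 mm
PW = 15.78 + 9.37 + 2.12 + 0.89 = 28.16 ≈ 28.2 mm.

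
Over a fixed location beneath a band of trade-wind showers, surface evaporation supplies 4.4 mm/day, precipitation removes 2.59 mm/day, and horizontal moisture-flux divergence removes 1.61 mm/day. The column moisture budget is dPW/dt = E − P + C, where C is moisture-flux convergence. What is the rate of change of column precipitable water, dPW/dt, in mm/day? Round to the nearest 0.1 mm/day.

dPW/dt = E − P + C = 4.4 − 2.59 + (-1.61) = 0.2 mm/day.

dPW/dt ≈ 0.2 mm/day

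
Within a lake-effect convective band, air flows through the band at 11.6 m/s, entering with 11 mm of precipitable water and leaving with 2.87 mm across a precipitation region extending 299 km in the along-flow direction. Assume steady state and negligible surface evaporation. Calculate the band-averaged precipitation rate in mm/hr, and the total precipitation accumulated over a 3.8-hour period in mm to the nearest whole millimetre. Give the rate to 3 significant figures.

Column moisture flux per unit crosswind length is F = V × PW.
Inflow: F_in = 11.6 × 11 = 127.6 mm·m/s
Outflow: F_out = 11.6 × 2.87 = 33.292 mm·m/s
Steady-state rate R = (F_in − F_out)/L = (127.6 − 33.292) / 299000 m = 3.154e-04 mm/s.
R = 3.154e-04 × 3600 = 1.14 mm/hr.
Over 3.8 h: total = 1.14 × 3.8 = 4.332 ≈ 4 mm.

R ≈ 1.14 mm/hr; total ≈ 4 mm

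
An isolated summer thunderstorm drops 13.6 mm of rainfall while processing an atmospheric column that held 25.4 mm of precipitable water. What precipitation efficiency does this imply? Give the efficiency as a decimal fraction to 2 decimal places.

ε = rainfall / PW = 13.6 / 25.4 = 0.54.

ε ≈ 0.54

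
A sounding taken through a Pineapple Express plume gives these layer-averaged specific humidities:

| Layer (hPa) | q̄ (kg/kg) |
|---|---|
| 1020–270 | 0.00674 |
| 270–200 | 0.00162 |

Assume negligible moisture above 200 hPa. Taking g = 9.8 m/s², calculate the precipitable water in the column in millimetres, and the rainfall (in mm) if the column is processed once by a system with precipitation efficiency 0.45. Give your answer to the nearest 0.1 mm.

Precipitable water is the column-integrated vapour mass per unit area: PW = (1/g) Σ q̄ Δp, with q in kg/kg and Δp in Pa (1 kg/m² of water = 1 mm).
Layer 1020–270 hPa: Δp = 750 hPa = 75000 Pa, q̄ = 0.00674 kg/kg → 0.00674 × 75000 / 9.8 = 51.58 mm
Layer 270–200 hPa: Δp = 70 hPa = 7000 Pa, q̄ = 0.00162 kg/kg → 0.00162 × 7000 / 9.8 = 1.16 mm
PW = 51.58 + 1.16 = 52.74 ≈ 52.7 mm.
Rainfall = ε × PW = 0.45 × 52.7 = 23.7 mm.

PW ≈ 52.7 mm; rainfall ≈ 23.7 mm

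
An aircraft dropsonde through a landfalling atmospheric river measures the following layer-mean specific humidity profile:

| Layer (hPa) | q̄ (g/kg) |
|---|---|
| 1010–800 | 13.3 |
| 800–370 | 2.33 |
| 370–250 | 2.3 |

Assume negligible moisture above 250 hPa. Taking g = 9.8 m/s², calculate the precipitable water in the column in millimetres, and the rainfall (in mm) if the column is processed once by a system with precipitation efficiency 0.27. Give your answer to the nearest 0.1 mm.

PW ≈ 41.5 mm; rainfall ≈ 11.2 mm

Precipitable water is the column-integrated vapour mass per unit area: PW = (1/g) Σ q̄ Δp, with q in kg/kg and Δp in Pa (1 kg/m² of water = 1 mm).
Layer 1010–800 hPa: Δp = 210 hPa = 21000 Pa, q̄ = 0.0133 kg/kg → 0.0133 × 21000 / 9.8 = 28.50 mm
Layer 800–370 hPa: Δp = 430 hPa = 43000 Pa, q̄ = 0.00233 kg/kg → 0.00233 × 43000 / 9.8 = 10.22 mm
Layer 370–250 hPa: Δp = 120 hPa = 12000 Pa, q̄ = 0.0023 kg/kg → 0.0023 × 12000 / 9.8 = 2.82 mm
PW = 28.50 + 10.22 + 2.82 = 41.54 ≈ 41.5 mm.
Rainfall = ε × PW = 0.27 × 41.5 = 11.2 mm.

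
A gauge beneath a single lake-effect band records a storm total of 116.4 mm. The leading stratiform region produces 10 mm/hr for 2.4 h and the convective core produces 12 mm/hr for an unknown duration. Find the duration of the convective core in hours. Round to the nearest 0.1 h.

Known phases: 10 × 2.4 = 24 mm.
Remaining depth = 116.4 − 24 = 92.4 mm.
Duration = 92.4 / 12 = 7.7 h.

duration ≈ 7.7 h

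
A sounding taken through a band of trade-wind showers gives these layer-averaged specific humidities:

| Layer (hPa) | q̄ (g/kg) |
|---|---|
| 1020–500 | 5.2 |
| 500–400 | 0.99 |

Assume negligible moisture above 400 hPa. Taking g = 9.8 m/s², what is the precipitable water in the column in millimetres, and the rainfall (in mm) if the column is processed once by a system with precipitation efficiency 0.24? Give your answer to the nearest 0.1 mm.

Precipitable water is the column-integrated vapour mass per unit area: PW = (1/g) Σ q̄ Δp, with q in kg/kg and Δp in Pa (1 kg/m² of water = 1 mm).
Layer 1020–500 hPa: Δp = 520 hPa = 52000 Pa, q̄ = 0.0052 kg/kg → 0.0052 × 52000 / 9.8 = 27.59 mm
Layer 500–400 hPa: Δp = 100 hPa = 10000 Pa, q̄ = 0.00099 kg/kg → 0.00099 × 10000 / 9.8 = 1.01 mm
PW = 27.59 + 1.01 = 28.60 ≈ 28.6 mm.
Rainfall = ε × PW = 0.24 × 28.6 = 6.9 mm.

PW ≈ 28.6 mm; rainfall ≈ 6.9 mm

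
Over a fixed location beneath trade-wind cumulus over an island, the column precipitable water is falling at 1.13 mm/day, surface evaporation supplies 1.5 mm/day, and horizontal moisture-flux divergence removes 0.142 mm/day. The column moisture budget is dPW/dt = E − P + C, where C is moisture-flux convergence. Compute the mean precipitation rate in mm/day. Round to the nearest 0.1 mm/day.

dPW/dt = -1.13 mm/day.
P = E + C − dPW/dt = 1.5 + (-0.142) − (-1.13) = 2.5 mm/day.

P ≈ 2.5 mm/day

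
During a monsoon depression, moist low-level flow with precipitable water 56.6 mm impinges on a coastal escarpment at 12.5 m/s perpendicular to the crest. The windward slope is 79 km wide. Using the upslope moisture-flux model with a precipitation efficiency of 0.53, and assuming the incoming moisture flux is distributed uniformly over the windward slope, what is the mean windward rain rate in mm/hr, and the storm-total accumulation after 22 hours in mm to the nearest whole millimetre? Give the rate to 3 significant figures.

Incoming column moisture flux per unit ridge length: F = V × PW = 12.5 × 56.6 = 707.5 mm·m/s.
Spread over the 79 km slope with efficiency ε = 0.53: R = ε·F/W = 0.53 × 707.5 / 79000 m = 4.747e-03 mm/s.
R = 4.747e-03 × 3600 = 17.1 mm/hr.
Over 22 h: total = 17.1 × 22 = 376.2 ≈ 376 mm.

R ≈ 17.1 mm/hr; total ≈ 376 mm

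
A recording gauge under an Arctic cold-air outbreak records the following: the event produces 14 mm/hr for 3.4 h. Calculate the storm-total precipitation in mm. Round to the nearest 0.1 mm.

Total = Σ Rᵢ Δtᵢ = 14 × 3.4
      = 47.6 = 47.6 mm.

total ≈ 47.6 mm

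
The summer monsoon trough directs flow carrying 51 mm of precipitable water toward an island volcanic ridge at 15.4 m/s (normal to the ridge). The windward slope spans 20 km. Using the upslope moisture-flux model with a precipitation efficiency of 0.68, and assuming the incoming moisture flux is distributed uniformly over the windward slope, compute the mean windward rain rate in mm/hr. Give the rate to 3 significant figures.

R ≈ 96.1 mm/hr

Incoming column moisture flux per unit ridge length: F = V × PW = 15.4 × 51 = 785.4 mm·m/s.
Spread over the 20 km slope with efficiency ε = 0.68: R = ε·F/W = 0.68 × 785.4 / 20000 m = 2.670e-02 mm/s.
R = 2.670e-02 × 3600 = 96.1 mm/hr.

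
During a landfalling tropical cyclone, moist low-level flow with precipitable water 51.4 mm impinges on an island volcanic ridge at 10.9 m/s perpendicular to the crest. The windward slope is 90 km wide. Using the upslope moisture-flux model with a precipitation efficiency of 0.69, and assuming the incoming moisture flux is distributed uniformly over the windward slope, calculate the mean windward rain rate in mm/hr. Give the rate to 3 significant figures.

Incoming column moisture flux per unit ridge length: F = V × PW = 10.9 × 51.4 = 560.26 mm·m/s.
Spread over the 90 km slope with efficiency ε = 0.69: R = ε·F/W = 0.69 × 560.26 / 90000 m = 4.295e-03 mm/s.
R = 4.295e-03 × 3600 = 15.5 mm/hr.

R ≈ 15.5 mm/hr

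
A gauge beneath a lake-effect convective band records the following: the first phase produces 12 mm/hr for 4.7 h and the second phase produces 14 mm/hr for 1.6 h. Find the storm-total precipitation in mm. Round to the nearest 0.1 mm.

total ≈ 78.8 mm

Total = Σ Rᵢ Δtᵢ = 12 × 4.7 + 14 × 1.6
      = 56.4 + 22.4 = 78.8 mm.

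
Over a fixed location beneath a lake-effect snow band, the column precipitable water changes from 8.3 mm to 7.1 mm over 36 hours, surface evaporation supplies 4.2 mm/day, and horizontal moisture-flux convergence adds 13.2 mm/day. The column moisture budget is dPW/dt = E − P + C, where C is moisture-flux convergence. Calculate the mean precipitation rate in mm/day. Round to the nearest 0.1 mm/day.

dPW/dt = (7.1 − 8.3) mm / (36/24 day) = -0.800 mm/day.
P = E + C − dPW/dt = 4.2 + (13.2) − (-0.800) = 18.2 mm/day.

P ≈ 18.2 mm/day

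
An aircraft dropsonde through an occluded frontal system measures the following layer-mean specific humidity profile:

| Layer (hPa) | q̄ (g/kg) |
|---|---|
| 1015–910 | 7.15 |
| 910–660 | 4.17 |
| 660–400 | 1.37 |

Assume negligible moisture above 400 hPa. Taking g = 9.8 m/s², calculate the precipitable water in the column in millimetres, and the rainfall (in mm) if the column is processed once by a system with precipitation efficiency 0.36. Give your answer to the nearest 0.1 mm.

Precipitable water is the column-integrated vapour mass per unit area: PW = (1/g) Σ q̄ Δp, with q in kg/kg and Δp in Pa (1 kg/m² of water = 1 mm).
Layer 1015–910 hPa: Δp = 105 hPa = 10500 Pa, q̄ = 0.00715 kg/kg → 0.00715 × 10500 / 9.8 = 7.66 mm
Layer 910–660 hPa: Δp = 250 hPa = 25000 Pa, q̄ = 0.00417 kg/kg → 0.00417 × 25000 / 9.8 = 10.64 mm
Layer 660–400 hPa: Δp = 260 hPa = 26000 Pa, q̄ = 0.00137 kg/kg → 0.00137 × 26000 / 9.8 = 3.63 mm
PW = 7.66 + 10.64 + 3.63 = 21.93 ≈ 21.9 mm.
Rainfall = ε × PW = 0.36 × 21.9 = 7.9 mm.

PW ≈ 21.9 mm; rainfall ≈ 7.9 mm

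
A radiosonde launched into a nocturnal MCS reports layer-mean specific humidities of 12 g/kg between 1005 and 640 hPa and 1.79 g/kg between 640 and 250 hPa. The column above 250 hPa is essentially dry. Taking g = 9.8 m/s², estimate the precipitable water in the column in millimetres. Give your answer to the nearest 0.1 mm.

PW ≈ 51.8 mm

Precipitable water is the column-integrated vapour mass per unit area: PW = (1/g) Σ q̄ Δp, with q in kg/kg and Δp in Pa (1 kg/m² of water = 1 mm).
Layer 1005–640 hPa: Δp = 365 hPa = 36500 Pa, q̄ = 0.012 kg/kg → 0.012 × 36500 / 9.8 = 44.69 mm
Layer 640–250 hPa: Δp = 390 hPa = 39000 Pa, q̄ = 0.00179 kg/kg → 0.00179 × 39000 / 9.8 = 7.12 mm
PW = 44.69 + 7.12 = 51.81 ≈ 51.8 mm.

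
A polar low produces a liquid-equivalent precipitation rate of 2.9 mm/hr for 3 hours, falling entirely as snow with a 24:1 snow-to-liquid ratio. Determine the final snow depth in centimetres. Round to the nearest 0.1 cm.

Liquid-equivalent depth = 2.9 × 3 = 8.7 mm.
Snow depth = 8.7 mm × 24 = 208.8 mm = 20.9 cm.

snow depth ≈ 20.9 cm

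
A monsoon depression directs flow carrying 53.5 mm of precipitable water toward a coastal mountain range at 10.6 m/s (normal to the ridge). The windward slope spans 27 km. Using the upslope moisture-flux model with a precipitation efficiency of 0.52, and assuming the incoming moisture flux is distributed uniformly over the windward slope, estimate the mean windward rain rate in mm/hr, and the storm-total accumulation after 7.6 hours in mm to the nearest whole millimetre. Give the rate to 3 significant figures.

R ≈ 39.3 mm/hr; total ≈ 299 mm

Incoming column moisture flux per unit ridge length: F = V × PW = 10.6 × 53.5 = 567.1 mm·m/s.
Spread over the 27 km slope with efficiency ε = 0.52: R = ε·F/W = 0.52 × 567.1 / 27000 m = 1.092e-02 mm/s.
R = 1.092e-02 × 3600 = 39.3 mm/hr.
Over 7.6 h: total = 39.3 × 7.6 = 298.68 ≈ 299 mm.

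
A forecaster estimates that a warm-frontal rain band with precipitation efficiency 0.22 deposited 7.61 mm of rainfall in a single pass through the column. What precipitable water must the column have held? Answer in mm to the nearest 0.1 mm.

PW ≈ 34.6 mm

PW = rainfall / ε = 7.61 / 0.22 = 34.6 mm.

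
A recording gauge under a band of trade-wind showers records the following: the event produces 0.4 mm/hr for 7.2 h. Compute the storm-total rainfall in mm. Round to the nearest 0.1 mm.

Total = Σ Rᵢ Δtᵢ = 0.4 × 7.2
      = 2.88 = 2.9 mm.

total ≈ 2.9 mm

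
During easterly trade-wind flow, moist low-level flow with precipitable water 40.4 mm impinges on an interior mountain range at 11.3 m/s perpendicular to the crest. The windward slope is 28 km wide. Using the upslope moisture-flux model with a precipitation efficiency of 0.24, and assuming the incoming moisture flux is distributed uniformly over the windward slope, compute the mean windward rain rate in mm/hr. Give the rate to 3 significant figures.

R ≈ 14.1 mm/hr

Incoming column moisture flux per unit ridge length: F = V × PW = 11.3 × 40.4 = 456.52 mm·m/s.
Spread over the 28 km slope with efficiency ε = 0.24: R = ε·F/W = 0.24 × 456.52 / 28000 m = 3.913e-03 mm/s.
R = 3.913e-03 × 3600 = 14.1 mm/hr.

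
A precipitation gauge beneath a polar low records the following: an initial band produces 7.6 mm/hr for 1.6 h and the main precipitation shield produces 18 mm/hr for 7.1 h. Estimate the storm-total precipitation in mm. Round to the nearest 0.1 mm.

Total = Σ Rᵢ Δtᵢ = 7.6 × 1.6 + 18 × 7.1
      = 12.16 + 127.8 = 140.0 mm.

total ≈ 140.0 mm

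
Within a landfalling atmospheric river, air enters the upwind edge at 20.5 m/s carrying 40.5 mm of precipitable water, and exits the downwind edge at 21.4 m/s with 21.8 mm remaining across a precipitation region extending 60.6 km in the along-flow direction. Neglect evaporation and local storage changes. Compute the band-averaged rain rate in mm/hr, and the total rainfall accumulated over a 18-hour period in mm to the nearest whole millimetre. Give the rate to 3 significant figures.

Column moisture flux per unit crosswind length is F = V × PW.
Inflow: F_in = 20.5 × 40.5 = 830.25 mm·m/s
Outflow: F_out = 21.4 × 21.8 = 466.52 mm·m/s
Steady-state rate R = (F_in − F_out)/L = (830.25 − 466.52) / 60600 m = 6.002e-03 mm/s.
R = 6.002e-03 × 3600 = 21.6 mm/hr.
Over 18 h: total = 21.6 × 18 = 388.8 ≈ 389 mm.

R ≈ 21.6 mm/hr; total ≈ 389 mm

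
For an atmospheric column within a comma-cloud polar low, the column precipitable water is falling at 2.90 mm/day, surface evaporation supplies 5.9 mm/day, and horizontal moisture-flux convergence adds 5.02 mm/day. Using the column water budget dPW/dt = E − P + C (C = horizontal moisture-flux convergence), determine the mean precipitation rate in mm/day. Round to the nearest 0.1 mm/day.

dPW/dt = -2.90 mm/day.
P = E + C − dPW/dt = 5.9 + (5.02) − (-2.90) = 13.8 mm/day.

P ≈ 13.8 mm/day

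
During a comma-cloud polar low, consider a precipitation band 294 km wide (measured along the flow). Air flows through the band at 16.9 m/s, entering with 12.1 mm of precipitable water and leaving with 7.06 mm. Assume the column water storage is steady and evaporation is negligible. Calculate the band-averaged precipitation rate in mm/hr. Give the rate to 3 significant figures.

R ≈ 1.04 mm/hr

Column moisture flux per unit crosswind length is F = V × PW.
Inflow: F_in = 16.9 × 12.1 = 204.49 mm·m/s
Outflow: F_out = 16.9 × 7.06 = 119.314 mm·m/s
Steady-state rate R = (F_in − F_out)/L = (204.49 − 119.314) / 294000 m = 2.897e-04 mm/s.
R = 2.897e-04 × 3600 = 1.04 mm/hr.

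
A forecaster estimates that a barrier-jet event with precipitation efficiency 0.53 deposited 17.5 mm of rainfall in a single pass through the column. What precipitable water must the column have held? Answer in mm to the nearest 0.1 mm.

PW = rainfall / ε = 17.5 / 0.53 = 33.0 mm.

PW ≈ 33.0 mm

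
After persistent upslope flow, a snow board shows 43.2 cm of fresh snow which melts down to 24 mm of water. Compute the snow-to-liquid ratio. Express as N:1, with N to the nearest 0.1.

Ratio = snow depth / SWE = 432 mm / 24 mm = 18.0, i.e. 18.0:1.

ratio ≈ 18.0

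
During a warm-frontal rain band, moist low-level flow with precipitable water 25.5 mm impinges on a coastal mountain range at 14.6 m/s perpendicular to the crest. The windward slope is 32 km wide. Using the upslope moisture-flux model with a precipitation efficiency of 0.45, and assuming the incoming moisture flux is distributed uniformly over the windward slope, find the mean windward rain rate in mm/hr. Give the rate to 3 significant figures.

Incoming column moisture flux per unit ridge length: F = V × PW = 14.6 × 25.5 = 372.3 mm·m/s.
Spread over the 32 km slope with efficiency ε = 0.45: R = ε·F/W = 0.45 × 372.3 / 32000 m = 5.235e-03 mm/s.
R = 5.235e-03 × 3600 = 18.8 mm/hr.

R ≈ 18.8 mm/hr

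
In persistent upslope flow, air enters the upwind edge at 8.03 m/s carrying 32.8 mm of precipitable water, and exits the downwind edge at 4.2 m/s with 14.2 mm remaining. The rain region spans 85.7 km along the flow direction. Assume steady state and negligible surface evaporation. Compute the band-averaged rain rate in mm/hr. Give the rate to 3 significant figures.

R ≈ 8.56 mm/hr

Column moisture flux per unit crosswind length is F = V × PW.
Inflow: F_in = 8.03 × 32.8 = 263.384 mm·m/s
Outflow: F_out = 4.2 × 14.2 = 59.64 mm·m/s
Steady-state rate R = (F_in − F_out)/L = (263.384 − 59.64) / 85700 m = 2.377e-03 mm/s.
R = 2.377e-03 × 3600 = 8.56 mm/hr.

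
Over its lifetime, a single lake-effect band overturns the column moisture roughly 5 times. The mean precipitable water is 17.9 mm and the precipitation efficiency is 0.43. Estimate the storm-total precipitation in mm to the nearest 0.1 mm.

Each cycle deposits ε × PW = 0.43 × 17.9 = 7.697 mm.
Over 5 cycles: 5 × 7.697 = 38.5 mm.

precipitation ≈ 38.5 mm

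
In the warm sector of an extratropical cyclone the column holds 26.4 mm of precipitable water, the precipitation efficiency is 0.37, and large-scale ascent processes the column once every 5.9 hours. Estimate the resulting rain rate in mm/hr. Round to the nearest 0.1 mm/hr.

R ≈ 1.7 mm/hr

Each overturning extracts ε × PW = 0.37 × 26.4 = 9.768 mm.
Rate = ε·PW / τ = 9.768 / 5.9 h = 1.7 mm/hr.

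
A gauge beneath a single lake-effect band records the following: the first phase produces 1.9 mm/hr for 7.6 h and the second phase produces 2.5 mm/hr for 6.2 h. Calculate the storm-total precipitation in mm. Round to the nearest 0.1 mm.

Total = Σ Rᵢ Δtᵢ = 1.9 × 7.6 + 2.5 × 6.2
      = 14.44 + 15.5 = 29.9 mm.

total ≈ 29.9 mm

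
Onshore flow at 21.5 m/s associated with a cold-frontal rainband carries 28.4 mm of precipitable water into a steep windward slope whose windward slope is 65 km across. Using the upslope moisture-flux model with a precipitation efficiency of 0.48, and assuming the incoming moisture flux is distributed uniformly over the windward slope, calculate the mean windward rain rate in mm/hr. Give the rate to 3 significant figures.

Incoming column moisture flux per unit ridge length: F = V × PW = 21.5 × 28.4 = 610.6 mm·m/s.
Spread over the 65 km slope with efficiency ε = 0.48: R = ε·F/W = 0.48 × 610.6 / 65000 m = 4.509e-03 mm/s.
R = 4.509e-03 × 3600 = 16.2 mm/hr.

R ≈ 16.2 mm/hr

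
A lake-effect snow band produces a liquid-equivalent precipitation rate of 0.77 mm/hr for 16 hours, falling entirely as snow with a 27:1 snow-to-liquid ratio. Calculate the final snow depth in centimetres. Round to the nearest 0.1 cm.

snow depth ≈ 33.3 cm

Liquid-equivalent depth = 0.77 × 16 = 12.32 mm.
Snow depth = 12.32 mm × 27 = 332.64 mm = 33.3 cm.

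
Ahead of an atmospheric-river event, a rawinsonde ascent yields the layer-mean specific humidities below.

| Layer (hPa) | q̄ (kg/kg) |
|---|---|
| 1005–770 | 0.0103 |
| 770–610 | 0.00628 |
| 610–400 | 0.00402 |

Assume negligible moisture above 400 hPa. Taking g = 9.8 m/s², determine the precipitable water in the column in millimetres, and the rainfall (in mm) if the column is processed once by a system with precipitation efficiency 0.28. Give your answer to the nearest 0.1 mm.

PW ≈ 43.6 mm; rainfall ≈ 12.2 mm

Precipitable water is the column-integrated vapour mass per unit area: PW = (1/g) Σ q̄ Δp, with q in kg/kg and Δp in Pa (1 kg/m² of water = 1 mm).
Layer 1005–770 hPa: Δp = 235 hPa = 23500 Pa, q̄ = 0.0103 kg/kg → 0.0103 × 23500 / 9.8 = 24.70 mm
Layer 770–610 hPa: Δp = 160 hPa = 16000 Pa, q̄ = 0.00628 kg/kg → 0.00628 × 16000 / 9.8 = 10.25 mm
Layer 610–400 hPa: Δp = 210 hPa = 21000 Pa, q̄ = 0.00402 kg/kg → 0.00402 × 21000 / 9.8 = 8.61 mm
PW = 24.70 + 10.25 + 8.61 = 43.56 ≈ 43.6 mm.
Rainfall = ε × PW = 0.28 × 43.6 = 12.2 mm.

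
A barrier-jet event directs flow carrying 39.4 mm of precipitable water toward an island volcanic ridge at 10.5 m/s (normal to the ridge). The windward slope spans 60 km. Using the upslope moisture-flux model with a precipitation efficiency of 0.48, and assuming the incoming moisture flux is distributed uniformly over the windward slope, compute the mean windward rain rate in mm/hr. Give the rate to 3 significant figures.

Incoming column moisture flux per unit ridge length: F = V × PW = 10.5 × 39.4 = 413.7 mm·m/s.
Spread over the 60 km slope with efficiency ε = 0.48: R = ε·F/W = 0.48 × 413.7 / 60000 m = 3.310e-03 mm/s.
R = 3.310e-03 × 3600 = 11.9 mm/hr.

R ≈ 11.9 mm/hr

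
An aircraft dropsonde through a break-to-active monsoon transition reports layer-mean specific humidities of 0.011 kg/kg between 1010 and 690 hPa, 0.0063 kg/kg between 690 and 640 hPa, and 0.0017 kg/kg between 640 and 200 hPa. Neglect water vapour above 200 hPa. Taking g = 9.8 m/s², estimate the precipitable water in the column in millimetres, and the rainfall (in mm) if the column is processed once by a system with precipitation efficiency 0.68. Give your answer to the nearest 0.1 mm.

PW ≈ 46.8 mm; rainfall ≈ 31.8 mm

Precipitable water is the column-integrated vapour mass per unit area: PW = (1/g) Σ q̄ Δp, with q in kg/kg and Δp in Pa (1 kg/m² of water = 1 mm).
Layer 1010–690 hPa: Δp = 320 hPa = 32000 Pa, q̄ = 0.011 kg/kg → 0.011 × 32000 / 9.8 = 35.92 mm
Layer 690–640 hPa: Δp = 50 hPa = 5000 Pa, q̄ = 0.0063 kg/kg → 0.0063 × 5000 / 9.8 = 3.21 mm
Layer 640–200 hPa: Δp = 440 hPa = 44000 Pa, q̄ = 0.0017 kg/kg → 0.0017 × 44000 / 9.8 = 7.63 mm
PW = 35.92 + 3.21 + 7.63 = 46.76 ≈ 46.8 mm.
Rainfall = ε × PW = 0.68 × 46.8 = 31.8 mm.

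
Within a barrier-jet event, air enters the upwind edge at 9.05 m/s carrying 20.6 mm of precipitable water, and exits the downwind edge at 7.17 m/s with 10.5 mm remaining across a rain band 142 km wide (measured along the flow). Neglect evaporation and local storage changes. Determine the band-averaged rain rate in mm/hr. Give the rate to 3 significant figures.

Column moisture flux per unit crosswind length is F = V × PW.
Inflow: F_in = 9.05 × 20.6 = 186.43 mm·m/s
Outflow: F_out = 7.17 × 10.5 = 75.285 mm·m/s
Steady-state rate R = (F_in − F_out)/L = (186.43 − 75.285) / 142000 m = 7.827e-04 mm/s.
R = 7.827e-04 × 3600 = 2.82 mm/hr.

R ≈ 2.82 mm/hr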